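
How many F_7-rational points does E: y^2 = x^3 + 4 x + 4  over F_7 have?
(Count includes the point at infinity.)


For each x in F_7, count y with y^2 = x^3 + 4 x + 4 mod 7:
  x = 0: RHS = 4, y in [2, 5]  -> 2 point(s)
  x = 1: RHS = 2, y in [3, 4]  -> 2 point(s)
  x = 3: RHS = 1, y in [1, 6]  -> 2 point(s)
  x = 4: RHS = 0, y in [0]  -> 1 point(s)
  x = 5: RHS = 2, y in [3, 4]  -> 2 point(s)
Affine points: 9. Add the point at infinity: total = 10.

#E(F_7) = 10


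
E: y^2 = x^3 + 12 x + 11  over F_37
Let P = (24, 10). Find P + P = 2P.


Doubling: s = (3 x1^2 + a) / (2 y1)
s = (3*24^2 + 12) / (2*10) mod 37 = 13
x3 = s^2 - 2 x1 mod 37 = 13^2 - 2*24 = 10
y3 = s (x1 - x3) - y1 mod 37 = 13 * (24 - 10) - 10 = 24

2P = (10, 24)


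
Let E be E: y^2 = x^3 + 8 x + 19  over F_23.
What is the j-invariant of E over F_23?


Delta = -16(4 a^3 + 27 b^2) mod 23 = 18
-1728 * (4 a)^3 = -1728 * (4*8)^3 mod 23 = 21
j = 21 * 18^(-1) mod 23 = 5

j = 5 (mod 23)


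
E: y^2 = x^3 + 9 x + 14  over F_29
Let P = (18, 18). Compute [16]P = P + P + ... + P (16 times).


k = 16 = 10000_2 (binary, LSB first: 00001)
Double-and-add from P = (18, 18):
  bit 0 = 0: acc unchanged = O
  bit 1 = 0: acc unchanged = O
  bit 2 = 0: acc unchanged = O
  bit 3 = 0: acc unchanged = O
  bit 4 = 1: acc = O + (14, 10) = (14, 10)

16P = (14, 10)


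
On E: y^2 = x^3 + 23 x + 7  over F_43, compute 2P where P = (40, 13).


Doubling: s = (3 x1^2 + a) / (2 y1)
s = (3*40^2 + 23) / (2*13) mod 43 = 35
x3 = s^2 - 2 x1 mod 43 = 35^2 - 2*40 = 27
y3 = s (x1 - x3) - y1 mod 43 = 35 * (40 - 27) - 13 = 12

2P = (27, 12)


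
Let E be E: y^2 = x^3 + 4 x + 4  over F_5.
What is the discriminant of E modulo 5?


4 a^3 + 27 b^2 = 4*4^3 + 27*4^2 = 256 + 432 = 688
Delta = -16 * (688) = -11008
Delta mod 5 = 2

Delta = 2 (mod 5)


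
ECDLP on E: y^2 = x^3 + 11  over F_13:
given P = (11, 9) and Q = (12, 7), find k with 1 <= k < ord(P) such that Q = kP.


Enumerate multiples of P until we hit Q = (12, 7):
  1P = (11, 9)
  2P = (3, 5)
  3P = (9, 5)
  4P = (10, 6)
  5P = (1, 8)
  6P = (4, 6)
  7P = (8, 9)
  8P = (7, 4)
  9P = (12, 6)
  10P = (12, 7)
Match found at i = 10.

k = 10


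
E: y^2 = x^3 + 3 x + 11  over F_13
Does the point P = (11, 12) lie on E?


Check whether y^2 = x^3 + 3 x + 11 (mod 13) for (x, y) = (11, 12).
LHS: y^2 = 12^2 mod 13 = 1
RHS: x^3 + 3 x + 11 = 11^3 + 3*11 + 11 mod 13 = 10
LHS != RHS

No, not on the curve


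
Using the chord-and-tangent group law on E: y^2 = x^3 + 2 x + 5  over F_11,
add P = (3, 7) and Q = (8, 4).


P != Q, so use the chord formula.
s = (y2 - y1) / (x2 - x1) = (8) / (5) mod 11 = 6
x3 = s^2 - x1 - x2 mod 11 = 6^2 - 3 - 8 = 3
y3 = s (x1 - x3) - y1 mod 11 = 6 * (3 - 3) - 7 = 4

P + Q = (3, 4)


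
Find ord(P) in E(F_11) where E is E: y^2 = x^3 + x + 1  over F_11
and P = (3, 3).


Compute successive multiples of P until we hit O:
  1P = (3, 3)
  2P = (6, 5)
  3P = (0, 10)
  4P = (0, 1)
  5P = (6, 6)
  6P = (3, 8)
  7P = O

ord(P) = 7


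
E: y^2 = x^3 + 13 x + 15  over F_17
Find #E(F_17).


For each x in F_17, count y with y^2 = x^3 + 13 x + 15 mod 17:
  x = 0: RHS = 15, y in [7, 10]  -> 2 point(s)
  x = 2: RHS = 15, y in [7, 10]  -> 2 point(s)
  x = 3: RHS = 13, y in [8, 9]  -> 2 point(s)
  x = 5: RHS = 1, y in [1, 16]  -> 2 point(s)
  x = 8: RHS = 2, y in [6, 11]  -> 2 point(s)
  x = 13: RHS = 1, y in [1, 16]  -> 2 point(s)
  x = 14: RHS = 0, y in [0]  -> 1 point(s)
  x = 15: RHS = 15, y in [7, 10]  -> 2 point(s)
  x = 16: RHS = 1, y in [1, 16]  -> 2 point(s)
Affine points: 17. Add the point at infinity: total = 18.

#E(F_17) = 18


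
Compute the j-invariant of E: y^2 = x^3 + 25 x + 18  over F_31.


Delta = -16(4 a^3 + 27 b^2) mod 31 = 26
-1728 * (4 a)^3 = -1728 * (4*25)^3 mod 31 = 16
j = 16 * 26^(-1) mod 31 = 3

j = 3 (mod 31)


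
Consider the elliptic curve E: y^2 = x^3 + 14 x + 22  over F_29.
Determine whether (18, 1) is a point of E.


Check whether y^2 = x^3 + 14 x + 22 (mod 29) for (x, y) = (18, 1).
LHS: y^2 = 1^2 mod 29 = 1
RHS: x^3 + 14 x + 22 = 18^3 + 14*18 + 22 mod 29 = 16
LHS != RHS

No, not on the curve


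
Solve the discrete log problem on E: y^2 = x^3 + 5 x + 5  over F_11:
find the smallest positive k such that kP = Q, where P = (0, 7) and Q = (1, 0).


Enumerate multiples of P until we hit Q = (1, 0):
  1P = (0, 7)
  2P = (4, 1)
  3P = (1, 0)
Match found at i = 3.

k = 3


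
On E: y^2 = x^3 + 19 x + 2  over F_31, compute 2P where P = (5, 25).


Doubling: s = (3 x1^2 + a) / (2 y1)
s = (3*5^2 + 19) / (2*25) mod 31 = 18
x3 = s^2 - 2 x1 mod 31 = 18^2 - 2*5 = 4
y3 = s (x1 - x3) - y1 mod 31 = 18 * (5 - 4) - 25 = 24

2P = (4, 24)


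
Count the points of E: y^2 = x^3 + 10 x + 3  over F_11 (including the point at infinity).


For each x in F_11, count y with y^2 = x^3 + 10 x + 3 mod 11:
  x = 0: RHS = 3, y in [5, 6]  -> 2 point(s)
  x = 1: RHS = 3, y in [5, 6]  -> 2 point(s)
  x = 2: RHS = 9, y in [3, 8]  -> 2 point(s)
  x = 3: RHS = 5, y in [4, 7]  -> 2 point(s)
  x = 6: RHS = 4, y in [2, 9]  -> 2 point(s)
  x = 7: RHS = 9, y in [3, 8]  -> 2 point(s)
  x = 8: RHS = 1, y in [1, 10]  -> 2 point(s)
  x = 10: RHS = 3, y in [5, 6]  -> 2 point(s)
Affine points: 16. Add the point at infinity: total = 17.

#E(F_11) = 17


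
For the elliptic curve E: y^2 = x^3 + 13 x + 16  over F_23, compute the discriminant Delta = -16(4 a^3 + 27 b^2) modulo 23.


4 a^3 + 27 b^2 = 4*13^3 + 27*16^2 = 8788 + 6912 = 15700
Delta = -16 * (15700) = -251200
Delta mod 23 = 6

Delta = 6 (mod 23)


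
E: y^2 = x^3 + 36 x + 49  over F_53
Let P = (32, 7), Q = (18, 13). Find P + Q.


P != Q, so use the chord formula.
s = (y2 - y1) / (x2 - x1) = (6) / (39) mod 53 = 45
x3 = s^2 - x1 - x2 mod 53 = 45^2 - 32 - 18 = 14
y3 = s (x1 - x3) - y1 mod 53 = 45 * (32 - 14) - 7 = 8

P + Q = (14, 8)


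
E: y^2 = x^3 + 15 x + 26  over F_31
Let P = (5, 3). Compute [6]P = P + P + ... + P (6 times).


k = 6 = 110_2 (binary, LSB first: 011)
Double-and-add from P = (5, 3):
  bit 0 = 0: acc unchanged = O
  bit 1 = 1: acc = O + (29, 9) = (29, 9)
  bit 2 = 1: acc = (29, 9) + (14, 29) = (7, 3)

6P = (7, 3)


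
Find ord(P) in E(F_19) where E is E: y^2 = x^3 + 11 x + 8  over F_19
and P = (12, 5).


Compute successive multiples of P until we hit O:
  1P = (12, 5)
  2P = (6, 10)
  3P = (17, 15)
  4P = (13, 12)
  5P = (5, 6)
  6P = (9, 0)
  7P = (5, 13)
  8P = (13, 7)
  ... (continuing to 12P)
  12P = O

ord(P) = 12


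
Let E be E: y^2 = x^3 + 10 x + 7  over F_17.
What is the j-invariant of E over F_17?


Delta = -16(4 a^3 + 27 b^2) mod 17 = 2
-1728 * (4 a)^3 = -1728 * (4*10)^3 mod 17 = 4
j = 4 * 2^(-1) mod 17 = 2

j = 2 (mod 17)


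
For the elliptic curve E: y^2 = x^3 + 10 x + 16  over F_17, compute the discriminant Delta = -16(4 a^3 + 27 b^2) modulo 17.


4 a^3 + 27 b^2 = 4*10^3 + 27*16^2 = 4000 + 6912 = 10912
Delta = -16 * (10912) = -174592
Delta mod 17 = 15

Delta = 15 (mod 17)


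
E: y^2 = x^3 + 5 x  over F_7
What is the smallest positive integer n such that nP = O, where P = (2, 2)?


Compute successive multiples of P until we hit O:
  1P = (2, 2)
  2P = (4, 0)
  3P = (2, 5)
  4P = O

ord(P) = 4


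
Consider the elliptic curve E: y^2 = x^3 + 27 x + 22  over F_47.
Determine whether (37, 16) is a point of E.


Check whether y^2 = x^3 + 27 x + 22 (mod 47) for (x, y) = (37, 16).
LHS: y^2 = 16^2 mod 47 = 21
RHS: x^3 + 27 x + 22 = 37^3 + 27*37 + 22 mod 47 = 21
LHS = RHS

Yes, on the curve


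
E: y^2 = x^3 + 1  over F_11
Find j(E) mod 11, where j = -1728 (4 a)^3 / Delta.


Delta = -16(4 a^3 + 27 b^2) mod 11 = 8
-1728 * (4 a)^3 = -1728 * (4*0)^3 mod 11 = 0
j = 0 * 8^(-1) mod 11 = 0

j = 0 (mod 11)


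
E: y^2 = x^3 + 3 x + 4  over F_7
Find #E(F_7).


For each x in F_7, count y with y^2 = x^3 + 3 x + 4 mod 7:
  x = 0: RHS = 4, y in [2, 5]  -> 2 point(s)
  x = 1: RHS = 1, y in [1, 6]  -> 2 point(s)
  x = 2: RHS = 4, y in [2, 5]  -> 2 point(s)
  x = 5: RHS = 4, y in [2, 5]  -> 2 point(s)
  x = 6: RHS = 0, y in [0]  -> 1 point(s)
Affine points: 9. Add the point at infinity: total = 10.

#E(F_7) = 10


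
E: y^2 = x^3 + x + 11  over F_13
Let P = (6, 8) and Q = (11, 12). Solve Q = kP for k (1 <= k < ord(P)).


Enumerate multiples of P until we hit Q = (11, 12):
  1P = (6, 8)
  2P = (11, 1)
  3P = (12, 3)
  4P = (4, 12)
  5P = (7, 7)
  6P = (1, 0)
  7P = (7, 6)
  8P = (4, 1)
  9P = (12, 10)
  10P = (11, 12)
Match found at i = 10.

k = 10


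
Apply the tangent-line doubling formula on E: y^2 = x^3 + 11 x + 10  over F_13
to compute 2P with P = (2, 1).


Doubling: s = (3 x1^2 + a) / (2 y1)
s = (3*2^2 + 11) / (2*1) mod 13 = 5
x3 = s^2 - 2 x1 mod 13 = 5^2 - 2*2 = 8
y3 = s (x1 - x3) - y1 mod 13 = 5 * (2 - 8) - 1 = 8

2P = (8, 8)


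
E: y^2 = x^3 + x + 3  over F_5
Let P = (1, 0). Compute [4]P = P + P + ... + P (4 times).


k = 4 = 100_2 (binary, LSB first: 001)
Double-and-add from P = (1, 0):
  bit 0 = 0: acc unchanged = O
  bit 1 = 0: acc unchanged = O
  bit 2 = 1: acc = O + O = O

4P = O


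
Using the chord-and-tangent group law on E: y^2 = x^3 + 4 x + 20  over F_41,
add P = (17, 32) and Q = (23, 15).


P != Q, so use the chord formula.
s = (y2 - y1) / (x2 - x1) = (24) / (6) mod 41 = 4
x3 = s^2 - x1 - x2 mod 41 = 4^2 - 17 - 23 = 17
y3 = s (x1 - x3) - y1 mod 41 = 4 * (17 - 17) - 32 = 9

P + Q = (17, 9)


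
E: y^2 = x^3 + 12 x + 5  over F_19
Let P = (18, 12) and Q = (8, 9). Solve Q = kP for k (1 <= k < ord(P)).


Enumerate multiples of P until we hit Q = (8, 9):
  1P = (18, 12)
  2P = (11, 9)
  3P = (15, 11)
  4P = (3, 12)
  5P = (17, 7)
  6P = (9, 14)
  7P = (8, 9)
Match found at i = 7.

k = 7


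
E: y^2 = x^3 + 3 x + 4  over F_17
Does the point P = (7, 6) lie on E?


Check whether y^2 = x^3 + 3 x + 4 (mod 17) for (x, y) = (7, 6).
LHS: y^2 = 6^2 mod 17 = 2
RHS: x^3 + 3 x + 4 = 7^3 + 3*7 + 4 mod 17 = 11
LHS != RHS

No, not on the curve


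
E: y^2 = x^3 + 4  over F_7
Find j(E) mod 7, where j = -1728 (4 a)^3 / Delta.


Delta = -16(4 a^3 + 27 b^2) mod 7 = 4
-1728 * (4 a)^3 = -1728 * (4*0)^3 mod 7 = 0
j = 0 * 4^(-1) mod 7 = 0

j = 0 (mod 7)


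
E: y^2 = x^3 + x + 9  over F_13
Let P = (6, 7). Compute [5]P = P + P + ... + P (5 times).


k = 5 = 101_2 (binary, LSB first: 101)
Double-and-add from P = (6, 7):
  bit 0 = 1: acc = O + (6, 7) = (6, 7)
  bit 1 = 0: acc unchanged = (6, 7)
  bit 2 = 1: acc = (6, 7) + (4, 8) = (0, 3)

5P = (0, 3)


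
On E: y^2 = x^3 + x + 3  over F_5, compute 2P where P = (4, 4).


Doubling: s = (3 x1^2 + a) / (2 y1)
s = (3*4^2 + 1) / (2*4) mod 5 = 3
x3 = s^2 - 2 x1 mod 5 = 3^2 - 2*4 = 1
y3 = s (x1 - x3) - y1 mod 5 = 3 * (4 - 1) - 4 = 0

2P = (1, 0)


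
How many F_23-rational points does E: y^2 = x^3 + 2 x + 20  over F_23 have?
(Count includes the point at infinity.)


For each x in F_23, count y with y^2 = x^3 + 2 x + 20 mod 23:
  x = 1: RHS = 0, y in [0]  -> 1 point(s)
  x = 2: RHS = 9, y in [3, 20]  -> 2 point(s)
  x = 4: RHS = 0, y in [0]  -> 1 point(s)
  x = 6: RHS = 18, y in [8, 15]  -> 2 point(s)
  x = 7: RHS = 9, y in [3, 20]  -> 2 point(s)
  x = 9: RHS = 8, y in [10, 13]  -> 2 point(s)
  x = 11: RHS = 16, y in [4, 19]  -> 2 point(s)
  x = 12: RHS = 1, y in [1, 22]  -> 2 point(s)
  x = 13: RHS = 12, y in [9, 14]  -> 2 point(s)
  x = 14: RHS = 9, y in [3, 20]  -> 2 point(s)
  x = 16: RHS = 8, y in [10, 13]  -> 2 point(s)
  x = 18: RHS = 0, y in [0]  -> 1 point(s)
  x = 21: RHS = 8, y in [10, 13]  -> 2 point(s)
Affine points: 23. Add the point at infinity: total = 24.

#E(F_23) = 24


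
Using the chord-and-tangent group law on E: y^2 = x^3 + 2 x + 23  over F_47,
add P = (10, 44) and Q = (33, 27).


P != Q, so use the chord formula.
s = (y2 - y1) / (x2 - x1) = (30) / (23) mod 47 = 34
x3 = s^2 - x1 - x2 mod 47 = 34^2 - 10 - 33 = 32
y3 = s (x1 - x3) - y1 mod 47 = 34 * (10 - 32) - 44 = 7

P + Q = (32, 7)


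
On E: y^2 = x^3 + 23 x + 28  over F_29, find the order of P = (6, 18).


Compute successive multiples of P until we hit O:
  1P = (6, 18)
  2P = (21, 12)
  3P = (1, 9)
  4P = (9, 23)
  5P = (20, 7)
  6P = (23, 14)
  7P = (13, 28)
  8P = (15, 23)
  ... (continuing to 35P)
  35P = O

ord(P) = 35


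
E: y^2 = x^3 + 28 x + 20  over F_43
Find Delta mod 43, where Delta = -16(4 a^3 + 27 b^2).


4 a^3 + 27 b^2 = 4*28^3 + 27*20^2 = 87808 + 10800 = 98608
Delta = -16 * (98608) = -1577728
Delta mod 43 = 28

Delta = 28 (mod 43)


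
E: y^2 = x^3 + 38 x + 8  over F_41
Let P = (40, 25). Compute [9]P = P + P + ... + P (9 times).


k = 9 = 1001_2 (binary, LSB first: 1001)
Double-and-add from P = (40, 25):
  bit 0 = 1: acc = O + (40, 25) = (40, 25)
  bit 1 = 0: acc unchanged = (40, 25)
  bit 2 = 0: acc unchanged = (40, 25)
  bit 3 = 1: acc = (40, 25) + (8, 39) = (2, 25)

9P = (2, 25)


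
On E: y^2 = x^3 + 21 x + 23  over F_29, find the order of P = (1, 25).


Compute successive multiples of P until we hit O:
  1P = (1, 25)
  2P = (7, 22)
  3P = (14, 25)
  4P = (14, 4)
  5P = (7, 7)
  6P = (1, 4)
  7P = O

ord(P) = 7


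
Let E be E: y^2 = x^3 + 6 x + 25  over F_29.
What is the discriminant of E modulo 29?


4 a^3 + 27 b^2 = 4*6^3 + 27*25^2 = 864 + 16875 = 17739
Delta = -16 * (17739) = -283824
Delta mod 29 = 28

Delta = 28 (mod 29)


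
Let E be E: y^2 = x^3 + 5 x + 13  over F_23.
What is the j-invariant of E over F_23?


Delta = -16(4 a^3 + 27 b^2) mod 23 = 21
-1728 * (4 a)^3 = -1728 * (4*5)^3 mod 23 = 12
j = 12 * 21^(-1) mod 23 = 17

j = 17 (mod 23)


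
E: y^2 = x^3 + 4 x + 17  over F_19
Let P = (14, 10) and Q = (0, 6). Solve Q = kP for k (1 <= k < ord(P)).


Enumerate multiples of P until we hit Q = (0, 6):
  1P = (14, 10)
  2P = (0, 13)
  3P = (16, 4)
  4P = (17, 18)
  5P = (12, 8)
  6P = (13, 10)
  7P = (11, 9)
  8P = (11, 10)
  9P = (13, 9)
  10P = (12, 11)
  11P = (17, 1)
  12P = (16, 15)
  13P = (0, 6)
Match found at i = 13.

k = 13


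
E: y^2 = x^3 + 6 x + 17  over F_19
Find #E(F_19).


For each x in F_19, count y with y^2 = x^3 + 6 x + 17 mod 19:
  x = 0: RHS = 17, y in [6, 13]  -> 2 point(s)
  x = 1: RHS = 5, y in [9, 10]  -> 2 point(s)
  x = 3: RHS = 5, y in [9, 10]  -> 2 point(s)
  x = 5: RHS = 1, y in [1, 18]  -> 2 point(s)
  x = 8: RHS = 7, y in [8, 11]  -> 2 point(s)
  x = 15: RHS = 5, y in [9, 10]  -> 2 point(s)
  x = 17: RHS = 16, y in [4, 15]  -> 2 point(s)
Affine points: 14. Add the point at infinity: total = 15.

#E(F_19) = 15


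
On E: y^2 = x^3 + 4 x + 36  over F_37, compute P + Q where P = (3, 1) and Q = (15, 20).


P != Q, so use the chord formula.
s = (y2 - y1) / (x2 - x1) = (19) / (12) mod 37 = 17
x3 = s^2 - x1 - x2 mod 37 = 17^2 - 3 - 15 = 12
y3 = s (x1 - x3) - y1 mod 37 = 17 * (3 - 12) - 1 = 31

P + Q = (12, 31)


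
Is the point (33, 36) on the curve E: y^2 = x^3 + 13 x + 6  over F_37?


Check whether y^2 = x^3 + 13 x + 6 (mod 37) for (x, y) = (33, 36).
LHS: y^2 = 36^2 mod 37 = 1
RHS: x^3 + 13 x + 6 = 33^3 + 13*33 + 6 mod 37 = 1
LHS = RHS

Yes, on the curve


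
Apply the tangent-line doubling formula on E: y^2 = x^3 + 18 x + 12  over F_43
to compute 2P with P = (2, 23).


Doubling: s = (3 x1^2 + a) / (2 y1)
s = (3*2^2 + 18) / (2*23) mod 43 = 10
x3 = s^2 - 2 x1 mod 43 = 10^2 - 2*2 = 10
y3 = s (x1 - x3) - y1 mod 43 = 10 * (2 - 10) - 23 = 26

2P = (10, 26)


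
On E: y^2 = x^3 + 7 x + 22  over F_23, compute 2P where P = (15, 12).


Doubling: s = (3 x1^2 + a) / (2 y1)
s = (3*15^2 + 7) / (2*12) mod 23 = 15
x3 = s^2 - 2 x1 mod 23 = 15^2 - 2*15 = 11
y3 = s (x1 - x3) - y1 mod 23 = 15 * (15 - 11) - 12 = 2

2P = (11, 2)


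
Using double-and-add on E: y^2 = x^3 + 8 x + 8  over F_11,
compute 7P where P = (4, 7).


k = 7 = 111_2 (binary, LSB first: 111)
Double-and-add from P = (4, 7):
  bit 0 = 1: acc = O + (4, 7) = (4, 7)
  bit 1 = 1: acc = (4, 7) + (8, 10) = (3, 2)
  bit 2 = 1: acc = (3, 2) + (7, 0) = (4, 4)

7P = (4, 4)


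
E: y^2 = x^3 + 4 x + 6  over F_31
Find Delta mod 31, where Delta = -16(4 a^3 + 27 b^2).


4 a^3 + 27 b^2 = 4*4^3 + 27*6^2 = 256 + 972 = 1228
Delta = -16 * (1228) = -19648
Delta mod 31 = 6

Delta = 6 (mod 31)


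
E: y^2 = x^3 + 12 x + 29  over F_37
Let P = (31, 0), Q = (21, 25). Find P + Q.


P != Q, so use the chord formula.
s = (y2 - y1) / (x2 - x1) = (25) / (27) mod 37 = 16
x3 = s^2 - x1 - x2 mod 37 = 16^2 - 31 - 21 = 19
y3 = s (x1 - x3) - y1 mod 37 = 16 * (31 - 19) - 0 = 7

P + Q = (19, 7)


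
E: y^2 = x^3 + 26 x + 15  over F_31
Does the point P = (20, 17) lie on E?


Check whether y^2 = x^3 + 26 x + 15 (mod 31) for (x, y) = (20, 17).
LHS: y^2 = 17^2 mod 31 = 10
RHS: x^3 + 26 x + 15 = 20^3 + 26*20 + 15 mod 31 = 10
LHS = RHS

Yes, on the curve


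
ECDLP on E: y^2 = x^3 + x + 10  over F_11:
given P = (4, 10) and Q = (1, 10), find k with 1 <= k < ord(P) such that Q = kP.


Enumerate multiples of P until we hit Q = (1, 10):
  1P = (4, 10)
  2P = (1, 10)
Match found at i = 2.

k = 2


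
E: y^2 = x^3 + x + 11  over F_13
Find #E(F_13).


For each x in F_13, count y with y^2 = x^3 + 1 x + 11 mod 13:
  x = 1: RHS = 0, y in [0]  -> 1 point(s)
  x = 4: RHS = 1, y in [1, 12]  -> 2 point(s)
  x = 6: RHS = 12, y in [5, 8]  -> 2 point(s)
  x = 7: RHS = 10, y in [6, 7]  -> 2 point(s)
  x = 11: RHS = 1, y in [1, 12]  -> 2 point(s)
  x = 12: RHS = 9, y in [3, 10]  -> 2 point(s)
Affine points: 11. Add the point at infinity: total = 12.

#E(F_13) = 12


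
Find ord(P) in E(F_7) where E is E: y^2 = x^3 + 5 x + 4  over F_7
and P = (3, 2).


Compute successive multiples of P until we hit O:
  1P = (3, 2)
  2P = (2, 6)
  3P = (4, 2)
  4P = (0, 5)
  5P = (5, 0)
  6P = (0, 2)
  7P = (4, 5)
  8P = (2, 1)
  ... (continuing to 10P)
  10P = O

ord(P) = 10


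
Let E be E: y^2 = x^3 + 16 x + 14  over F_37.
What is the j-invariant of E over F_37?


Delta = -16(4 a^3 + 27 b^2) mod 37 = 22
-1728 * (4 a)^3 = -1728 * (4*16)^3 mod 37 = 26
j = 26 * 22^(-1) mod 37 = 18

j = 18 (mod 37)


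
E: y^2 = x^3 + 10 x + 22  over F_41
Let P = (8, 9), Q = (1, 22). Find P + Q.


P != Q, so use the chord formula.
s = (y2 - y1) / (x2 - x1) = (13) / (34) mod 41 = 4
x3 = s^2 - x1 - x2 mod 41 = 4^2 - 8 - 1 = 7
y3 = s (x1 - x3) - y1 mod 41 = 4 * (8 - 7) - 9 = 36

P + Q = (7, 36)


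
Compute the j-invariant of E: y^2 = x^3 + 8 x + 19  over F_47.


Delta = -16(4 a^3 + 27 b^2) mod 47 = 32
-1728 * (4 a)^3 = -1728 * (4*8)^3 mod 47 = 5
j = 5 * 32^(-1) mod 47 = 31

j = 31 (mod 47)


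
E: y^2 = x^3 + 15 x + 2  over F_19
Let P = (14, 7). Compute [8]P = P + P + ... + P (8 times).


k = 8 = 1000_2 (binary, LSB first: 0001)
Double-and-add from P = (14, 7):
  bit 0 = 0: acc unchanged = O
  bit 1 = 0: acc unchanged = O
  bit 2 = 0: acc unchanged = O
  bit 3 = 1: acc = O + (11, 4) = (11, 4)

8P = (11, 4)


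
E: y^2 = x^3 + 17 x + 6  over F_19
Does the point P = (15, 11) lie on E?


Check whether y^2 = x^3 + 17 x + 6 (mod 19) for (x, y) = (15, 11).
LHS: y^2 = 11^2 mod 19 = 7
RHS: x^3 + 17 x + 6 = 15^3 + 17*15 + 6 mod 19 = 7
LHS = RHS

Yes, on the curve


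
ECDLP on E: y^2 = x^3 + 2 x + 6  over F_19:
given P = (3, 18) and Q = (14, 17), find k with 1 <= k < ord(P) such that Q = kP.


Enumerate multiples of P until we hit Q = (14, 17):
  1P = (3, 18)
  2P = (0, 5)
  3P = (1, 16)
  4P = (16, 7)
  5P = (6, 5)
  6P = (14, 17)
Match found at i = 6.

k = 6


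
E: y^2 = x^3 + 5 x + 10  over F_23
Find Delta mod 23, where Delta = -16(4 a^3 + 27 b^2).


4 a^3 + 27 b^2 = 4*5^3 + 27*10^2 = 500 + 2700 = 3200
Delta = -16 * (3200) = -51200
Delta mod 23 = 21

Delta = 21 (mod 23)


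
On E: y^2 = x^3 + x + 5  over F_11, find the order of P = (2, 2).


Compute successive multiples of P until we hit O:
  1P = (2, 2)
  2P = (10, 5)
  3P = (0, 7)
  4P = (7, 5)
  5P = (5, 5)
  6P = (5, 6)
  7P = (7, 6)
  8P = (0, 4)
  ... (continuing to 11P)
  11P = O

ord(P) = 11


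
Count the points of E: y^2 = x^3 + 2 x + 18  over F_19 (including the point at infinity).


For each x in F_19, count y with y^2 = x^3 + 2 x + 18 mod 19:
  x = 2: RHS = 11, y in [7, 12]  -> 2 point(s)
  x = 5: RHS = 1, y in [1, 18]  -> 2 point(s)
  x = 9: RHS = 5, y in [9, 10]  -> 2 point(s)
  x = 14: RHS = 16, y in [4, 15]  -> 2 point(s)
  x = 16: RHS = 4, y in [2, 17]  -> 2 point(s)
  x = 17: RHS = 6, y in [5, 14]  -> 2 point(s)
Affine points: 12. Add the point at infinity: total = 13.

#E(F_19) = 13


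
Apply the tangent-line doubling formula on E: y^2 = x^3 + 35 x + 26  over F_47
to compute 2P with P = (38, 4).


Doubling: s = (3 x1^2 + a) / (2 y1)
s = (3*38^2 + 35) / (2*4) mod 47 = 23
x3 = s^2 - 2 x1 mod 47 = 23^2 - 2*38 = 30
y3 = s (x1 - x3) - y1 mod 47 = 23 * (38 - 30) - 4 = 39

2P = (30, 39)


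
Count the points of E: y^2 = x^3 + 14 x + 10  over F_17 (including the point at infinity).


For each x in F_17, count y with y^2 = x^3 + 14 x + 10 mod 17:
  x = 1: RHS = 8, y in [5, 12]  -> 2 point(s)
  x = 5: RHS = 1, y in [1, 16]  -> 2 point(s)
  x = 6: RHS = 4, y in [2, 15]  -> 2 point(s)
  x = 7: RHS = 9, y in [3, 14]  -> 2 point(s)
  x = 9: RHS = 15, y in [7, 10]  -> 2 point(s)
  x = 11: RHS = 16, y in [4, 13]  -> 2 point(s)
  x = 12: RHS = 2, y in [6, 11]  -> 2 point(s)
  x = 13: RHS = 9, y in [3, 14]  -> 2 point(s)
  x = 14: RHS = 9, y in [3, 14]  -> 2 point(s)
  x = 15: RHS = 8, y in [5, 12]  -> 2 point(s)
Affine points: 20. Add the point at infinity: total = 21.

#E(F_17) = 21


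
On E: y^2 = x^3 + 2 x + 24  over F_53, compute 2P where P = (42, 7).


Doubling: s = (3 x1^2 + a) / (2 y1)
s = (3*42^2 + 2) / (2*7) mod 53 = 45
x3 = s^2 - 2 x1 mod 53 = 45^2 - 2*42 = 33
y3 = s (x1 - x3) - y1 mod 53 = 45 * (42 - 33) - 7 = 27

2P = (33, 27)


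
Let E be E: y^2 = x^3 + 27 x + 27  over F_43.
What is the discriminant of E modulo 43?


4 a^3 + 27 b^2 = 4*27^3 + 27*27^2 = 78732 + 19683 = 98415
Delta = -16 * (98415) = -1574640
Delta mod 43 = 20

Delta = 20 (mod 43)


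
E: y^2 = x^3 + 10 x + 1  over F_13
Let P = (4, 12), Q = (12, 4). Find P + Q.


P != Q, so use the chord formula.
s = (y2 - y1) / (x2 - x1) = (5) / (8) mod 13 = 12
x3 = s^2 - x1 - x2 mod 13 = 12^2 - 4 - 12 = 11
y3 = s (x1 - x3) - y1 mod 13 = 12 * (4 - 11) - 12 = 8

P + Q = (11, 8)


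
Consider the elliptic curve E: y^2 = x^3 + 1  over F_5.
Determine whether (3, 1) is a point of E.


Check whether y^2 = x^3 + 0 x + 1 (mod 5) for (x, y) = (3, 1).
LHS: y^2 = 1^2 mod 5 = 1
RHS: x^3 + 0 x + 1 = 3^3 + 0*3 + 1 mod 5 = 3
LHS != RHS

No, not on the curve


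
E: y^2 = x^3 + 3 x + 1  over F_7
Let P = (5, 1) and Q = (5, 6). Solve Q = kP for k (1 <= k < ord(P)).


Enumerate multiples of P until we hit Q = (5, 6):
  1P = (5, 1)
  2P = (6, 2)
  3P = (4, 0)
  4P = (6, 5)
  5P = (5, 6)
Match found at i = 5.

k = 5


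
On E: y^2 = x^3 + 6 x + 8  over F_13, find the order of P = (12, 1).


Compute successive multiples of P until we hit O:
  1P = (12, 1)
  2P = (6, 0)
  3P = (12, 12)
  4P = O

ord(P) = 4


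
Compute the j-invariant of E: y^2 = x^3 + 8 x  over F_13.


Delta = -16(4 a^3 + 27 b^2) mod 13 = 5
-1728 * (4 a)^3 = -1728 * (4*8)^3 mod 13 = 8
j = 8 * 5^(-1) mod 13 = 12

j = 12 (mod 13)


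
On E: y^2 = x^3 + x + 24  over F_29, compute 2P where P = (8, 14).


k = 2 = 10_2 (binary, LSB first: 01)
Double-and-add from P = (8, 14):
  bit 0 = 0: acc unchanged = O
  bit 1 = 1: acc = O + (26, 9) = (26, 9)

2P = (26, 9)


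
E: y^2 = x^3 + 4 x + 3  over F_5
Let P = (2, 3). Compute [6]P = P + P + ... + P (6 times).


k = 6 = 110_2 (binary, LSB first: 011)
Double-and-add from P = (2, 3):
  bit 0 = 0: acc unchanged = O
  bit 1 = 1: acc = O + (2, 2) = (2, 2)
  bit 2 = 1: acc = (2, 2) + (2, 3) = O

6P = O


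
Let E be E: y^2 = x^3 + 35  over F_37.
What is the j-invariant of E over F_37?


Delta = -16(4 a^3 + 27 b^2) mod 37 = 11
-1728 * (4 a)^3 = -1728 * (4*0)^3 mod 37 = 0
j = 0 * 11^(-1) mod 37 = 0

j = 0 (mod 37)


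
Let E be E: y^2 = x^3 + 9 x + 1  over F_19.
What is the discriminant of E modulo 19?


4 a^3 + 27 b^2 = 4*9^3 + 27*1^2 = 2916 + 27 = 2943
Delta = -16 * (2943) = -47088
Delta mod 19 = 13

Delta = 13 (mod 19)


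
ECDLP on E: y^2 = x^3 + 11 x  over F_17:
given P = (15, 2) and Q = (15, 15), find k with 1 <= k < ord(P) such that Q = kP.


Enumerate multiples of P until we hit Q = (15, 15):
  1P = (15, 2)
  2P = (2, 9)
  3P = (2, 8)
  4P = (15, 15)
Match found at i = 4.

k = 4


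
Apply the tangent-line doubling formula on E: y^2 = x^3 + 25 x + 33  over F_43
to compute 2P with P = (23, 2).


Doubling: s = (3 x1^2 + a) / (2 y1)
s = (3*23^2 + 25) / (2*2) mod 43 = 16
x3 = s^2 - 2 x1 mod 43 = 16^2 - 2*23 = 38
y3 = s (x1 - x3) - y1 mod 43 = 16 * (23 - 38) - 2 = 16

2P = (38, 16)


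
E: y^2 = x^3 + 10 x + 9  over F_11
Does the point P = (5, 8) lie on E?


Check whether y^2 = x^3 + 10 x + 9 (mod 11) for (x, y) = (5, 8).
LHS: y^2 = 8^2 mod 11 = 9
RHS: x^3 + 10 x + 9 = 5^3 + 10*5 + 9 mod 11 = 8
LHS != RHS

No, not on the curve


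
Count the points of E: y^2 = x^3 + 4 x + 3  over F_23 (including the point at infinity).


For each x in F_23, count y with y^2 = x^3 + 4 x + 3 mod 23:
  x = 0: RHS = 3, y in [7, 16]  -> 2 point(s)
  x = 1: RHS = 8, y in [10, 13]  -> 2 point(s)
  x = 6: RHS = 13, y in [6, 17]  -> 2 point(s)
  x = 7: RHS = 6, y in [11, 12]  -> 2 point(s)
  x = 8: RHS = 18, y in [8, 15]  -> 2 point(s)
  x = 9: RHS = 9, y in [3, 20]  -> 2 point(s)
  x = 10: RHS = 8, y in [10, 13]  -> 2 point(s)
  x = 12: RHS = 8, y in [10, 13]  -> 2 point(s)
  x = 16: RHS = 0, y in [0]  -> 1 point(s)
  x = 17: RHS = 16, y in [4, 19]  -> 2 point(s)
Affine points: 19. Add the point at infinity: total = 20.

#E(F_23) = 20


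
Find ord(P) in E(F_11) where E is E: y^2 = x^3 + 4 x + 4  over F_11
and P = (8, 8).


Compute successive multiples of P until we hit O:
  1P = (8, 8)
  2P = (0, 2)
  3P = (7, 1)
  4P = (1, 8)
  5P = (2, 3)
  6P = (2, 8)
  7P = (1, 3)
  8P = (7, 10)
  ... (continuing to 11P)
  11P = O

ord(P) = 11


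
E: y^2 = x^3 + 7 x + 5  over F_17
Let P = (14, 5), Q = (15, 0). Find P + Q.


P != Q, so use the chord formula.
s = (y2 - y1) / (x2 - x1) = (12) / (1) mod 17 = 12
x3 = s^2 - x1 - x2 mod 17 = 12^2 - 14 - 15 = 13
y3 = s (x1 - x3) - y1 mod 17 = 12 * (14 - 13) - 5 = 7

P + Q = (13, 7)


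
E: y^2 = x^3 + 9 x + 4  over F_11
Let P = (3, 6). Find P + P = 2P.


Doubling: s = (3 x1^2 + a) / (2 y1)
s = (3*3^2 + 9) / (2*6) mod 11 = 3
x3 = s^2 - 2 x1 mod 11 = 3^2 - 2*3 = 3
y3 = s (x1 - x3) - y1 mod 11 = 3 * (3 - 3) - 6 = 5

2P = (3, 5)


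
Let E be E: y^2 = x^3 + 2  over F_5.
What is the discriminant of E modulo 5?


4 a^3 + 27 b^2 = 4*0^3 + 27*2^2 = 0 + 108 = 108
Delta = -16 * (108) = -1728
Delta mod 5 = 2

Delta = 2 (mod 5)


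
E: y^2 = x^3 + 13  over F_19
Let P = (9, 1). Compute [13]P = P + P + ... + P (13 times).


k = 13 = 1101_2 (binary, LSB first: 1011)
Double-and-add from P = (9, 1):
  bit 0 = 1: acc = O + (9, 1) = (9, 1)
  bit 1 = 0: acc unchanged = (9, 1)
  bit 2 = 1: acc = (9, 1) + (10, 14) = (17, 9)
  bit 3 = 1: acc = (17, 9) + (6, 18) = (13, 5)

13P = (13, 5)


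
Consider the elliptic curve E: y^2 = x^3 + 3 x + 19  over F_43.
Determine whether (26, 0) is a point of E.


Check whether y^2 = x^3 + 3 x + 19 (mod 43) for (x, y) = (26, 0).
LHS: y^2 = 0^2 mod 43 = 0
RHS: x^3 + 3 x + 19 = 26^3 + 3*26 + 19 mod 43 = 0
LHS = RHS

Yes, on the curve


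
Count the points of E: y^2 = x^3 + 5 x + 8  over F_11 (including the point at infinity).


For each x in F_11, count y with y^2 = x^3 + 5 x + 8 mod 11:
  x = 1: RHS = 3, y in [5, 6]  -> 2 point(s)
  x = 2: RHS = 4, y in [2, 9]  -> 2 point(s)
  x = 4: RHS = 4, y in [2, 9]  -> 2 point(s)
  x = 5: RHS = 4, y in [2, 9]  -> 2 point(s)
  x = 6: RHS = 1, y in [1, 10]  -> 2 point(s)
  x = 7: RHS = 1, y in [1, 10]  -> 2 point(s)
  x = 9: RHS = 1, y in [1, 10]  -> 2 point(s)
Affine points: 14. Add the point at infinity: total = 15.

#E(F_11) = 15


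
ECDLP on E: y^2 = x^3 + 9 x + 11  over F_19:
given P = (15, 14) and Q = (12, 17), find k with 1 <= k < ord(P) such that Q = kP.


Enumerate multiples of P until we hit Q = (12, 17):
  1P = (15, 14)
  2P = (8, 5)
  3P = (12, 17)
Match found at i = 3.

k = 3


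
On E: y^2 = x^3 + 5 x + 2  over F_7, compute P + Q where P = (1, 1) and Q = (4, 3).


P != Q, so use the chord formula.
s = (y2 - y1) / (x2 - x1) = (2) / (3) mod 7 = 3
x3 = s^2 - x1 - x2 mod 7 = 3^2 - 1 - 4 = 4
y3 = s (x1 - x3) - y1 mod 7 = 3 * (1 - 4) - 1 = 4

P + Q = (4, 4)


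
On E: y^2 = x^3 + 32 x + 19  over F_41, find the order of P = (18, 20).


Compute successive multiples of P until we hit O:
  1P = (18, 20)
  2P = (36, 12)
  3P = (12, 32)
  4P = (15, 15)
  5P = (29, 30)
  6P = (26, 10)
  7P = (37, 14)
  8P = (2, 3)
  ... (continuing to 31P)
  31P = O

ord(P) = 31


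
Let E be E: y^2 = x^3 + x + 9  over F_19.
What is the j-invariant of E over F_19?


Delta = -16(4 a^3 + 27 b^2) mod 19 = 18
-1728 * (4 a)^3 = -1728 * (4*1)^3 mod 19 = 7
j = 7 * 18^(-1) mod 19 = 12

j = 12 (mod 19)


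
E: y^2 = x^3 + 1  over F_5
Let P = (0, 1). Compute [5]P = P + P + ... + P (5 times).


k = 5 = 101_2 (binary, LSB first: 101)
Double-and-add from P = (0, 1):
  bit 0 = 1: acc = O + (0, 1) = (0, 1)
  bit 1 = 0: acc unchanged = (0, 1)
  bit 2 = 1: acc = (0, 1) + (0, 1) = (0, 4)

5P = (0, 4)


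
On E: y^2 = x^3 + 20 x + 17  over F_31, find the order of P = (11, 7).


Compute successive multiples of P until we hit O:
  1P = (11, 7)
  2P = (18, 3)
  3P = (27, 11)
  4P = (26, 28)
  5P = (22, 21)
  6P = (5, 26)
  7P = (19, 8)
  8P = (17, 0)
  ... (continuing to 16P)
  16P = O

ord(P) = 16


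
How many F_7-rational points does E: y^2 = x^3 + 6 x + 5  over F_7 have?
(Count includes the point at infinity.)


For each x in F_7, count y with y^2 = x^3 + 6 x + 5 mod 7:
  x = 2: RHS = 4, y in [2, 5]  -> 2 point(s)
  x = 3: RHS = 1, y in [1, 6]  -> 2 point(s)
  x = 4: RHS = 2, y in [3, 4]  -> 2 point(s)
Affine points: 6. Add the point at infinity: total = 7.

#E(F_7) = 7


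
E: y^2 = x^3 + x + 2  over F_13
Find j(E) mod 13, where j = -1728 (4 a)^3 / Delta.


Delta = -16(4 a^3 + 27 b^2) mod 13 = 2
-1728 * (4 a)^3 = -1728 * (4*1)^3 mod 13 = 12
j = 12 * 2^(-1) mod 13 = 6

j = 6 (mod 13)


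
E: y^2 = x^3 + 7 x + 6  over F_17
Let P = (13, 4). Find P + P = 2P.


Doubling: s = (3 x1^2 + a) / (2 y1)
s = (3*13^2 + 7) / (2*4) mod 17 = 9
x3 = s^2 - 2 x1 mod 17 = 9^2 - 2*13 = 4
y3 = s (x1 - x3) - y1 mod 17 = 9 * (13 - 4) - 4 = 9

2P = (4, 9)


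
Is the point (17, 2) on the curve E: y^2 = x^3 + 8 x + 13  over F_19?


Check whether y^2 = x^3 + 8 x + 13 (mod 19) for (x, y) = (17, 2).
LHS: y^2 = 2^2 mod 19 = 4
RHS: x^3 + 8 x + 13 = 17^3 + 8*17 + 13 mod 19 = 8
LHS != RHS

No, not on the curve


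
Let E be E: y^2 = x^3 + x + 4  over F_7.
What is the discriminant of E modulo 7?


4 a^3 + 27 b^2 = 4*1^3 + 27*4^2 = 4 + 432 = 436
Delta = -16 * (436) = -6976
Delta mod 7 = 3

Delta = 3 (mod 7)


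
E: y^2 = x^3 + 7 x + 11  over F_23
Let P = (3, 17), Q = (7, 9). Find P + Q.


P != Q, so use the chord formula.
s = (y2 - y1) / (x2 - x1) = (15) / (4) mod 23 = 21
x3 = s^2 - x1 - x2 mod 23 = 21^2 - 3 - 7 = 17
y3 = s (x1 - x3) - y1 mod 23 = 21 * (3 - 17) - 17 = 11

P + Q = (17, 11)


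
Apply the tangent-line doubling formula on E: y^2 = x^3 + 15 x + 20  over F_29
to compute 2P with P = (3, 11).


Doubling: s = (3 x1^2 + a) / (2 y1)
s = (3*3^2 + 15) / (2*11) mod 29 = 23
x3 = s^2 - 2 x1 mod 29 = 23^2 - 2*3 = 1
y3 = s (x1 - x3) - y1 mod 29 = 23 * (3 - 1) - 11 = 6

2P = (1, 6)


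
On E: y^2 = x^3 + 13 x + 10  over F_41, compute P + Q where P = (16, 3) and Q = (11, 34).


P != Q, so use the chord formula.
s = (y2 - y1) / (x2 - x1) = (31) / (36) mod 41 = 2
x3 = s^2 - x1 - x2 mod 41 = 2^2 - 16 - 11 = 18
y3 = s (x1 - x3) - y1 mod 41 = 2 * (16 - 18) - 3 = 34

P + Q = (18, 34)


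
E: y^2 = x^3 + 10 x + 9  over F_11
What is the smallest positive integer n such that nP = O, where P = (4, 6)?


Compute successive multiples of P until we hit O:
  1P = (4, 6)
  2P = (1, 3)
  3P = (7, 2)
  4P = (3, 0)
  5P = (7, 9)
  6P = (1, 8)
  7P = (4, 5)
  8P = O

ord(P) = 8


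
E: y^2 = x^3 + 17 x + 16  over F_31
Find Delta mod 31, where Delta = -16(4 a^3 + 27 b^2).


4 a^3 + 27 b^2 = 4*17^3 + 27*16^2 = 19652 + 6912 = 26564
Delta = -16 * (26564) = -425024
Delta mod 31 = 17

Delta = 17 (mod 31)


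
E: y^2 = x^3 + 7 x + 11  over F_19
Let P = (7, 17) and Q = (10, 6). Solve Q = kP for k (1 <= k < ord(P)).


Enumerate multiples of P until we hit Q = (10, 6):
  1P = (7, 17)
  2P = (10, 13)
  3P = (8, 16)
  4P = (5, 0)
  5P = (8, 3)
  6P = (10, 6)
Match found at i = 6.

k = 6


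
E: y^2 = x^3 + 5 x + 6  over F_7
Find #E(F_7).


For each x in F_7, count y with y^2 = x^3 + 5 x + 6 mod 7:
  x = 5: RHS = 2, y in [3, 4]  -> 2 point(s)
  x = 6: RHS = 0, y in [0]  -> 1 point(s)
Affine points: 3. Add the point at infinity: total = 4.

#E(F_7) = 4


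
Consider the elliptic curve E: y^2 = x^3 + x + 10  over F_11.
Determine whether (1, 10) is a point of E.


Check whether y^2 = x^3 + 1 x + 10 (mod 11) for (x, y) = (1, 10).
LHS: y^2 = 10^2 mod 11 = 1
RHS: x^3 + 1 x + 10 = 1^3 + 1*1 + 10 mod 11 = 1
LHS = RHS

Yes, on the curve


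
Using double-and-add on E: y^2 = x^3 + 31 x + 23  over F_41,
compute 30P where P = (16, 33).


k = 30 = 11110_2 (binary, LSB first: 01111)
Double-and-add from P = (16, 33):
  bit 0 = 0: acc unchanged = O
  bit 1 = 1: acc = O + (8, 39) = (8, 39)
  bit 2 = 1: acc = (8, 39) + (35, 21) = (3, 26)
  bit 3 = 1: acc = (3, 26) + (22, 23) = (20, 22)
  bit 4 = 1: acc = (20, 22) + (17, 25) = (5, 4)

30P = (5, 4)


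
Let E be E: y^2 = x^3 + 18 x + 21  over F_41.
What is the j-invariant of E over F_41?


Delta = -16(4 a^3 + 27 b^2) mod 41 = 31
-1728 * (4 a)^3 = -1728 * (4*18)^3 mod 41 = 14
j = 14 * 31^(-1) mod 41 = 15

j = 15 (mod 41)


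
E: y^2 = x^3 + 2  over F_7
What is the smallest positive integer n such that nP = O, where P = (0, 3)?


Compute successive multiples of P until we hit O:
  1P = (0, 3)
  2P = (0, 4)
  3P = O

ord(P) = 3


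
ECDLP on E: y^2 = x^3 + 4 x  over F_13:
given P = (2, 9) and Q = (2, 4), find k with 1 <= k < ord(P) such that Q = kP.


Enumerate multiples of P until we hit Q = (2, 4):
  1P = (2, 9)
  2P = (0, 0)
  3P = (2, 4)
Match found at i = 3.

k = 3


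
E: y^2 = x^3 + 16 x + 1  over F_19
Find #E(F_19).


For each x in F_19, count y with y^2 = x^3 + 16 x + 1 mod 19:
  x = 0: RHS = 1, y in [1, 18]  -> 2 point(s)
  x = 3: RHS = 0, y in [0]  -> 1 point(s)
  x = 5: RHS = 16, y in [4, 15]  -> 2 point(s)
  x = 6: RHS = 9, y in [3, 16]  -> 2 point(s)
  x = 7: RHS = 0, y in [0]  -> 1 point(s)
  x = 9: RHS = 0, y in [0]  -> 1 point(s)
  x = 11: RHS = 7, y in [8, 11]  -> 2 point(s)
  x = 14: RHS = 5, y in [9, 10]  -> 2 point(s)
  x = 15: RHS = 6, y in [5, 14]  -> 2 point(s)
Affine points: 15. Add the point at infinity: total = 16.

#E(F_19) = 16


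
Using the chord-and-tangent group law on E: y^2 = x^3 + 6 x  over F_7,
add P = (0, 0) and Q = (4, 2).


P != Q, so use the chord formula.
s = (y2 - y1) / (x2 - x1) = (2) / (4) mod 7 = 4
x3 = s^2 - x1 - x2 mod 7 = 4^2 - 0 - 4 = 5
y3 = s (x1 - x3) - y1 mod 7 = 4 * (0 - 5) - 0 = 1

P + Q = (5, 1)


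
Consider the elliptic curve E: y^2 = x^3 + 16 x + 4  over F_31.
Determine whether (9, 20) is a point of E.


Check whether y^2 = x^3 + 16 x + 4 (mod 31) for (x, y) = (9, 20).
LHS: y^2 = 20^2 mod 31 = 28
RHS: x^3 + 16 x + 4 = 9^3 + 16*9 + 4 mod 31 = 9
LHS != RHS

No, not on the curve


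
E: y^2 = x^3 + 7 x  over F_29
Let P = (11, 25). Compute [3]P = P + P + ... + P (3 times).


k = 3 = 11_2 (binary, LSB first: 11)
Double-and-add from P = (11, 25):
  bit 0 = 1: acc = O + (11, 25) = (11, 25)
  bit 1 = 1: acc = (11, 25) + (20, 7) = (2, 15)

3P = (2, 15)


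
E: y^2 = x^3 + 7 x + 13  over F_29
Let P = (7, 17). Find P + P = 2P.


Doubling: s = (3 x1^2 + a) / (2 y1)
s = (3*7^2 + 7) / (2*17) mod 29 = 25
x3 = s^2 - 2 x1 mod 29 = 25^2 - 2*7 = 2
y3 = s (x1 - x3) - y1 mod 29 = 25 * (7 - 2) - 17 = 21

2P = (2, 21)


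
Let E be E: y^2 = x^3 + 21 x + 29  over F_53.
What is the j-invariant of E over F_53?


Delta = -16(4 a^3 + 27 b^2) mod 53 = 51
-1728 * (4 a)^3 = -1728 * (4*21)^3 mod 53 = 52
j = 52 * 51^(-1) mod 53 = 27

j = 27 (mod 53)


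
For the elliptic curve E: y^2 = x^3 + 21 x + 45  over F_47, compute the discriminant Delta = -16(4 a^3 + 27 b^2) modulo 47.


4 a^3 + 27 b^2 = 4*21^3 + 27*45^2 = 37044 + 54675 = 91719
Delta = -16 * (91719) = -1467504
Delta mod 47 = 24

Delta = 24 (mod 47)


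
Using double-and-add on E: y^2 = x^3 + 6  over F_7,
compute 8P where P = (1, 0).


k = 8 = 1000_2 (binary, LSB first: 0001)
Double-and-add from P = (1, 0):
  bit 0 = 0: acc unchanged = O
  bit 1 = 0: acc unchanged = O
  bit 2 = 0: acc unchanged = O
  bit 3 = 1: acc = O + O = O

8P = O


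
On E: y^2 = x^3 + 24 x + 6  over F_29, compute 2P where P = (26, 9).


Doubling: s = (3 x1^2 + a) / (2 y1)
s = (3*26^2 + 24) / (2*9) mod 29 = 27
x3 = s^2 - 2 x1 mod 29 = 27^2 - 2*26 = 10
y3 = s (x1 - x3) - y1 mod 29 = 27 * (26 - 10) - 9 = 17

2P = (10, 17)


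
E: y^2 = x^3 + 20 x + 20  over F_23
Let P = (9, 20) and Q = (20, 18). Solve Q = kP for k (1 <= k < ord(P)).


Enumerate multiples of P until we hit Q = (20, 18):
  1P = (9, 20)
  2P = (18, 18)
  3P = (4, 7)
  4P = (14, 13)
  5P = (13, 4)
  6P = (17, 12)
  7P = (21, 15)
  8P = (1, 15)
  9P = (8, 18)
  10P = (10, 1)
  11P = (20, 5)
  12P = (20, 18)
Match found at i = 12.

k = 12


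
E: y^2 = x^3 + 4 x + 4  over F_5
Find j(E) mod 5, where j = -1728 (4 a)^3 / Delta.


Delta = -16(4 a^3 + 27 b^2) mod 5 = 2
-1728 * (4 a)^3 = -1728 * (4*4)^3 mod 5 = 2
j = 2 * 2^(-1) mod 5 = 1

j = 1 (mod 5)


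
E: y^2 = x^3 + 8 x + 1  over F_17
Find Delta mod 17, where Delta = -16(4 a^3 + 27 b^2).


4 a^3 + 27 b^2 = 4*8^3 + 27*1^2 = 2048 + 27 = 2075
Delta = -16 * (2075) = -33200
Delta mod 17 = 1

Delta = 1 (mod 17)


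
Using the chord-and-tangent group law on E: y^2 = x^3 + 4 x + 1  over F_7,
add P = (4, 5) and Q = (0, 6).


P != Q, so use the chord formula.
s = (y2 - y1) / (x2 - x1) = (1) / (3) mod 7 = 5
x3 = s^2 - x1 - x2 mod 7 = 5^2 - 4 - 0 = 0
y3 = s (x1 - x3) - y1 mod 7 = 5 * (4 - 0) - 5 = 1

P + Q = (0, 1)


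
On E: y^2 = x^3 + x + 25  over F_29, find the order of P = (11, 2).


Compute successive multiples of P until we hit O:
  1P = (11, 2)
  2P = (23, 8)
  3P = (17, 24)
  4P = (8, 9)
  5P = (9, 3)
  6P = (2, 8)
  7P = (10, 7)
  8P = (4, 21)
  ... (continuing to 33P)
  33P = O

ord(P) = 33


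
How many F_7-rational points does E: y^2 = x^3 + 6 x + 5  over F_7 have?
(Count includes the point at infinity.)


For each x in F_7, count y with y^2 = x^3 + 6 x + 5 mod 7:
  x = 2: RHS = 4, y in [2, 5]  -> 2 point(s)
  x = 3: RHS = 1, y in [1, 6]  -> 2 point(s)
  x = 4: RHS = 2, y in [3, 4]  -> 2 point(s)
Affine points: 6. Add the point at infinity: total = 7.

#E(F_7) = 7


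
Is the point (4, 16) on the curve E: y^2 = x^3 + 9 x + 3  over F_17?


Check whether y^2 = x^3 + 9 x + 3 (mod 17) for (x, y) = (4, 16).
LHS: y^2 = 16^2 mod 17 = 1
RHS: x^3 + 9 x + 3 = 4^3 + 9*4 + 3 mod 17 = 1
LHS = RHS

Yes, on the curve


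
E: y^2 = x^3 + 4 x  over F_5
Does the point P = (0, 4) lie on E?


Check whether y^2 = x^3 + 4 x + 0 (mod 5) for (x, y) = (0, 4).
LHS: y^2 = 4^2 mod 5 = 1
RHS: x^3 + 4 x + 0 = 0^3 + 4*0 + 0 mod 5 = 0
LHS != RHS

No, not on the curve


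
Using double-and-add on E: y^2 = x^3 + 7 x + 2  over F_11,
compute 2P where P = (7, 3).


k = 2 = 10_2 (binary, LSB first: 01)
Double-and-add from P = (7, 3):
  bit 0 = 0: acc unchanged = O
  bit 1 = 1: acc = O + (8, 8) = (8, 8)

2P = (8, 8)


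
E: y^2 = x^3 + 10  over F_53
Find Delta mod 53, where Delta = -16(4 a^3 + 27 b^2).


4 a^3 + 27 b^2 = 4*0^3 + 27*10^2 = 0 + 2700 = 2700
Delta = -16 * (2700) = -43200
Delta mod 53 = 48

Delta = 48 (mod 53)


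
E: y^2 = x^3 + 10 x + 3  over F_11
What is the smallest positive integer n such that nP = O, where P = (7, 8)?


Compute successive multiples of P until we hit O:
  1P = (7, 8)
  2P = (0, 5)
  3P = (8, 1)
  4P = (1, 5)
  5P = (6, 9)
  6P = (10, 6)
  7P = (3, 4)
  8P = (2, 8)
  ... (continuing to 17P)
  17P = O

ord(P) = 17
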